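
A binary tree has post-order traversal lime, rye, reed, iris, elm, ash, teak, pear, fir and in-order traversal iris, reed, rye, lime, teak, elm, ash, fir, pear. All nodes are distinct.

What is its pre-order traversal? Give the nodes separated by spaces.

fir teak iris reed rye lime ash elm pear

The last element of post-order is the root; it splits in-order into left and right subtrees.
Root fir: left subtree has 7 nodes {iris, reed, rye, lime, teak, elm, ash}, right has 1 {pear}.
  Root teak: left subtree has 4 nodes {iris, reed, rye, lime}, right has 2 {elm, ash}.
    Root iris: left subtree has 0 nodes { }, right has 3 {reed, rye, lime}.
      Root reed: left subtree has 0 nodes { }, right has 2 {rye, lime}.
        Root rye: left subtree has 0 nodes { }, right has 1 {lime}.
    Root ash: left subtree has 1 node {elm}, right has 0 { }.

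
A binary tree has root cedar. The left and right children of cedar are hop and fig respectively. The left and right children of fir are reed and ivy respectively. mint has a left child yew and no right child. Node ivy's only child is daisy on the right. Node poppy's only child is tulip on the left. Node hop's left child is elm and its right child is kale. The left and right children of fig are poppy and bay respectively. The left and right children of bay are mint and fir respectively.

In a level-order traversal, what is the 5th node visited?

Level-order visits nodes level by level from the root, left to right within each level.
Level 0: cedar
Level 1: hop, fig
Level 2: elm, kale, poppy, bay
Level 3: tulip, mint, fir
Level 4: yew, reed, ivy
Level 5: daisy
Full level-order sequence: cedar, hop, fig, elm, kale, poppy, bay, tulip, mint, fir, yew, reed, ivy, daisy.

kale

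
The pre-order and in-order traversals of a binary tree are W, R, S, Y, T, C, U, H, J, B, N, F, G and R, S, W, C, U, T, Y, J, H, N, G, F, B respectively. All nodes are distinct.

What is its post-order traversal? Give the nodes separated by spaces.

The first element of pre-order is the root; it splits in-order into left and right subtrees.
Root W: left subtree has 2 nodes {R, S}, right has 10 {C, U, T, Y, J, H, N, G, F, B}.
  Root R: left subtree has 0 nodes { }, right has 1 {S}.
  Root Y: left subtree has 3 nodes {C, U, T}, right has 6 {J, H, N, G, F, B}.
    Root T: left subtree has 2 nodes {C, U}, right has 0 { }.
      Root C: left subtree has 0 nodes { }, right has 1 {U}.
    Root H: left subtree has 1 node {J}, right has 4 {N, G, F, B}.
      Root B: left subtree has 3 nodes {N, G, F}, right has 0 { }.
        Root N: left subtree has 0 nodes { }, right has 2 {G, F}.
          Root F: left subtree has 1 node {G}, right has 0 { }.

S R U C T J G F N B H Y W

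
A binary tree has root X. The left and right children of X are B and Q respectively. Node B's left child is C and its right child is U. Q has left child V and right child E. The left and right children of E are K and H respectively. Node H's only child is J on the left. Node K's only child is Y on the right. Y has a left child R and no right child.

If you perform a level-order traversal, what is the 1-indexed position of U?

5

Level-order visits nodes level by level from the root, left to right within each level.
Level 0: X
Level 1: B, Q
Level 2: C, U, V, E
Level 3: K, H
Level 4: Y, J
Level 5: R
Full level-order sequence: X, B, Q, C, U, V, E, K, H, Y, J, R.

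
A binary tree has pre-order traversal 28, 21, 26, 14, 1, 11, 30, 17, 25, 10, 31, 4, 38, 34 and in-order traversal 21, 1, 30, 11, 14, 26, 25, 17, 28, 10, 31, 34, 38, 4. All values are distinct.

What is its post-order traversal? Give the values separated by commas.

The first element of pre-order is the root; it splits in-order into left and right subtrees.
Root 28: left subtree has 8 nodes {21, 1, 30, 11, 14, 26, 25, 17}, right has 5 {10, 31, 34, 38, 4}.
  Root 21: left subtree has 0 nodes { }, right has 7 {1, 30, 11, 14, 26, 25, 17}.
    Root 26: left subtree has 4 nodes {1, 30, 11, 14}, right has 2 {25, 17}.
      Root 14: left subtree has 3 nodes {1, 30, 11}, right has 0 { }.
        Root 1: left subtree has 0 nodes { }, right has 2 {30, 11}.
          Root 11: left subtree has 1 node {30}, right has 0 { }.
      Root 17: left subtree has 1 node {25}, right has 0 { }.
  Root 10: left subtree has 0 nodes { }, right has 4 {31, 34, 38, 4}.
    Root 31: left subtree has 0 nodes { }, right has 3 {34, 38, 4}.
      Root 4: left subtree has 2 nodes {34, 38}, right has 0 { }.
        Root 38: left subtree has 1 node {34}, right has 0 { }.

30, 11, 1, 14, 25, 17, 26, 21, 34, 38, 4, 31, 10, 28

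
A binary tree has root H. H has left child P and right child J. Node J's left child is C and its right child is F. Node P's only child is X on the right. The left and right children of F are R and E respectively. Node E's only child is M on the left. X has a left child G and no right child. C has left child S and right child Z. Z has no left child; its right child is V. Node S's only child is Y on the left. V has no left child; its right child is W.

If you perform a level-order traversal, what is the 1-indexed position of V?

Level-order visits nodes level by level from the root, left to right within each level.
Level 0: H
Level 1: P, J
Level 2: X, C, F
Level 3: G, S, Z, R, E
Level 4: Y, V, M
Level 5: W
Full level-order sequence: H, P, J, X, C, F, G, S, Z, R, E, Y, V, M, W.

13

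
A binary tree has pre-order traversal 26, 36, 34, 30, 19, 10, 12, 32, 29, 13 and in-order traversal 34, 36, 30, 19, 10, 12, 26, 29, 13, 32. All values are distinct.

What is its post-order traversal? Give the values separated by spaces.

The first element of pre-order is the root; it splits in-order into left and right subtrees.
Root 26: left subtree has 6 nodes {34, 36, 30, 19, 10, 12}, right has 3 {29, 13, 32}.
  Root 36: left subtree has 1 node {34}, right has 4 {30, 19, 10, 12}.
    Root 30: left subtree has 0 nodes { }, right has 3 {19, 10, 12}.
      Root 19: left subtree has 0 nodes { }, right has 2 {10, 12}.
        Root 10: left subtree has 0 nodes { }, right has 1 {12}.
  Root 32: left subtree has 2 nodes {29, 13}, right has 0 { }.
    Root 29: left subtree has 0 nodes { }, right has 1 {13}.

34 12 10 19 30 36 13 29 32 26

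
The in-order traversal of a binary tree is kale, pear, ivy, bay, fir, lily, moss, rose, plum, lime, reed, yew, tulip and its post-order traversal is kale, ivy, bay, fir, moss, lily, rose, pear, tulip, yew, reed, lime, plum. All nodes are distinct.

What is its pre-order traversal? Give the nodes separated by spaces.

The last element of post-order is the root; it splits in-order into left and right subtrees.
Root plum: left subtree has 8 nodes {kale, pear, ivy, bay, fir, lily, moss, rose}, right has 4 {lime, reed, yew, tulip}.
  Root pear: left subtree has 1 node {kale}, right has 6 {ivy, bay, fir, lily, moss, rose}.
    Root rose: left subtree has 5 nodes {ivy, bay, fir, lily, moss}, right has 0 { }.
      Root lily: left subtree has 3 nodes {ivy, bay, fir}, right has 1 {moss}.
        Root fir: left subtree has 2 nodes {ivy, bay}, right has 0 { }.
          Root bay: left subtree has 1 node {ivy}, right has 0 { }.
  Root lime: left subtree has 0 nodes { }, right has 3 {reed, yew, tulip}.
    Root reed: left subtree has 0 nodes { }, right has 2 {yew, tulip}.
      Root yew: left subtree has 0 nodes { }, right has 1 {tulip}.

plum pear kale rose lily fir bay ivy moss lime reed yew tulip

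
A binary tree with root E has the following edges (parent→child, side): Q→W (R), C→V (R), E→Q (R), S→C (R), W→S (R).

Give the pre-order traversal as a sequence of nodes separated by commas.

Pre-order visits the node, then its left subtree, then its right subtree.
Visit E.
At E: no left child.
At E: go right to Q.
  Visit Q.
  At Q: no left child.
  At Q: go right to W.
    Visit W.
    At W: no left child.
    At W: go right to S.
      Visit S.
      At S: no left child.
      At S: go right to C.
        Visit C.
        At C: no left child.
        At C: go right to V.
          V is a leaf — visit V.

E, Q, W, S, C, V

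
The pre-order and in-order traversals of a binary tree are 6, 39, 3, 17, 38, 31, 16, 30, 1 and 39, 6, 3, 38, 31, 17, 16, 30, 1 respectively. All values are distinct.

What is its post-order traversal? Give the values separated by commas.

The first element of pre-order is the root; it splits in-order into left and right subtrees.
Root 6: left subtree has 1 node {39}, right has 7 {3, 38, 31, 17, 16, 30, 1}.
  Root 3: left subtree has 0 nodes { }, right has 6 {38, 31, 17, 16, 30, 1}.
    Root 17: left subtree has 2 nodes {38, 31}, right has 3 {16, 30, 1}.
      Root 38: left subtree has 0 nodes { }, right has 1 {31}.
      Root 16: left subtree has 0 nodes { }, right has 2 {30, 1}.
        Root 30: left subtree has 0 nodes { }, right has 1 {1}.

39, 31, 38, 1, 30, 16, 17, 3, 6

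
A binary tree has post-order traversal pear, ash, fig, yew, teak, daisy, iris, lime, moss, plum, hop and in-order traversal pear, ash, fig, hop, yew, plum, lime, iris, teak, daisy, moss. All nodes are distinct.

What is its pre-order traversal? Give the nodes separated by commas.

The last element of post-order is the root; it splits in-order into left and right subtrees.
Root hop: left subtree has 3 nodes {pear, ash, fig}, right has 7 {yew, plum, lime, iris, teak, daisy, moss}.
  Root fig: left subtree has 2 nodes {pear, ash}, right has 0 { }.
    Root ash: left subtree has 1 node {pear}, right has 0 { }.
  Root plum: left subtree has 1 node {yew}, right has 5 {lime, iris, teak, daisy, moss}.
    Root moss: left subtree has 4 nodes {lime, iris, teak, daisy}, right has 0 { }.
      Root lime: left subtree has 0 nodes { }, right has 3 {iris, teak, daisy}.
        Root iris: left subtree has 0 nodes { }, right has 2 {teak, daisy}.
          Root daisy: left subtree has 1 node {teak}, right has 0 { }.

hop, fig, ash, pear, plum, yew, moss, lime, iris, daisy, teak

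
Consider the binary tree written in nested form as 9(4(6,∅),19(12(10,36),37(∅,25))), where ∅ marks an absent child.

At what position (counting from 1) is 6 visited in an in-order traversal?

1

In-order visits the left subtree, then the node, then the right subtree.
At 9: go left to 4.
  At 4: go left to 6.
    6 is a leaf — visit 6.
  Visit 4.
  At 4: no right child.
Visit 9.
At 9: go right to 19.
  At 19: go left to 12.
    At 12: go left to 10.
      10 is a leaf — visit 10.
    Visit 12.
    At 12: go right to 36.
      36 is a leaf — visit 36.
  Visit 19.
  At 19: go right to 37.
    At 37: no left child.
    Visit 37.
    At 37: go right to 25.
      25 is a leaf — visit 25.
Full in-order sequence: 6, 4, 9, 10, 12, 36, 19, 37, 25.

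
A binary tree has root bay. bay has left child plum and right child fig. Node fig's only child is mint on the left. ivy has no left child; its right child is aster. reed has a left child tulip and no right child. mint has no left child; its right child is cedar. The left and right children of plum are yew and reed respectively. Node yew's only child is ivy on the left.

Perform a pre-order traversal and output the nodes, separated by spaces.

bay plum yew ivy aster reed tulip fig mint cedar

Pre-order visits the node, then its left subtree, then its right subtree.
Visit bay.
At bay: go left to plum.
  Visit plum.
  At plum: go left to yew.
    Visit yew.
    At yew: go left to ivy.
      Visit ivy.
      At ivy: no left child.
      At ivy: go right to aster.
        aster is a leaf — visit aster.
    At yew: no right child.
  At plum: go right to reed.
    Visit reed.
    At reed: go left to tulip.
      tulip is a leaf — visit tulip.
    At reed: no right child.
At bay: go right to fig.
  Visit fig.
  At fig: go left to mint.
    Visit mint.
    At mint: no left child.
    At mint: go right to cedar.
      cedar is a leaf — visit cedar.
  At fig: no right child.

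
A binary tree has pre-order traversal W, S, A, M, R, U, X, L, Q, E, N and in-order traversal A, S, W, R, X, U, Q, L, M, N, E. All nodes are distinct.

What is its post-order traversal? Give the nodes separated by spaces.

A S X Q L U R N E M W

The first element of pre-order is the root; it splits in-order into left and right subtrees.
Root W: left subtree has 2 nodes {A, S}, right has 8 {R, X, U, Q, L, M, N, E}.
  Root S: left subtree has 1 node {A}, right has 0 { }.
  Root M: left subtree has 5 nodes {R, X, U, Q, L}, right has 2 {N, E}.
    Root R: left subtree has 0 nodes { }, right has 4 {X, U, Q, L}.
      Root U: left subtree has 1 node {X}, right has 2 {Q, L}.
        Root L: left subtree has 1 node {Q}, right has 0 { }.
    Root E: left subtree has 1 node {N}, right has 0 { }.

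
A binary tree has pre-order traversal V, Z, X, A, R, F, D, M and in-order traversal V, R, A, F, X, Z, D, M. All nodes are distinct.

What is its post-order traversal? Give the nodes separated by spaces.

The first element of pre-order is the root; it splits in-order into left and right subtrees.
Root V: left subtree has 0 nodes { }, right has 7 {R, A, F, X, Z, D, M}.
  Root Z: left subtree has 4 nodes {R, A, F, X}, right has 2 {D, M}.
    Root X: left subtree has 3 nodes {R, A, F}, right has 0 { }.
      Root A: left subtree has 1 node {R}, right has 1 {F}.
    Root D: left subtree has 0 nodes { }, right has 1 {M}.

R F A X M D Z V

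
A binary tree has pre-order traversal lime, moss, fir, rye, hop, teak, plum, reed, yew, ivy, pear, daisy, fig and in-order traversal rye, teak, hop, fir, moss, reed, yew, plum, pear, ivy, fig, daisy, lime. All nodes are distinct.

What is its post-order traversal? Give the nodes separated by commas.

The first element of pre-order is the root; it splits in-order into left and right subtrees.
Root lime: left subtree has 12 nodes {rye, teak, hop, fir, moss, reed, yew, plum, pear, ivy, fig, daisy}, right has 0 { }.
  Root moss: left subtree has 4 nodes {rye, teak, hop, fir}, right has 7 {reed, yew, plum, pear, ivy, fig, daisy}.
    Root fir: left subtree has 3 nodes {rye, teak, hop}, right has 0 { }.
      Root rye: left subtree has 0 nodes { }, right has 2 {teak, hop}.
        Root hop: left subtree has 1 node {teak}, right has 0 { }.
    Root plum: left subtree has 2 nodes {reed, yew}, right has 4 {pear, ivy, fig, daisy}.
      Root reed: left subtree has 0 nodes { }, right has 1 {yew}.
      Root ivy: left subtree has 1 node {pear}, right has 2 {fig, daisy}.
        Root daisy: left subtree has 1 node {fig}, right has 0 { }.

teak, hop, rye, fir, yew, reed, pear, fig, daisy, ivy, plum, moss, lime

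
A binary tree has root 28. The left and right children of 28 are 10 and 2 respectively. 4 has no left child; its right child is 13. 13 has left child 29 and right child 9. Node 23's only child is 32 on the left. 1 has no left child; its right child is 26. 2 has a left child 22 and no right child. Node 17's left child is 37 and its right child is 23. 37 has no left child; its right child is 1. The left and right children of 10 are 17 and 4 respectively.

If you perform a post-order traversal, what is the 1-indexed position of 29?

Post-order visits the left subtree, then the right subtree, then the node.
At 28: go left to 10.
  At 10: go left to 17.
    At 17: go left to 37.
      At 37: no left child.
      At 37: go right to 1.
        At 1: no left child.
        At 1: go right to 26.
          26 is a leaf — visit 26.
        Visit 1.
      Visit 37.
    At 17: go right to 23.
      At 23: go left to 32.
        32 is a leaf — visit 32.
      At 23: no right child.
      Visit 23.
    Visit 17.
  At 10: go right to 4.
    At 4: no left child.
    At 4: go right to 13.
      At 13: go left to 29.
        29 is a leaf — visit 29.
      At 13: go right to 9.
        9 is a leaf — visit 9.
      Visit 13.
    Visit 4.
  Visit 10.
At 28: go right to 2.
  At 2: go left to 22.
    22 is a leaf — visit 22.
  At 2: no right child.
  Visit 2.
Visit 28.
Full post-order sequence: 26, 1, 37, 32, 23, 17, 29, 9, 13, 4, 10, 22, 2, 28.

7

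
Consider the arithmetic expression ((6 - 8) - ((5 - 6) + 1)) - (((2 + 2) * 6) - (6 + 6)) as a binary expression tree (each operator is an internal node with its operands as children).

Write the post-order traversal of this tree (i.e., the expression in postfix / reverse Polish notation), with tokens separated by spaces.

6 8 - 5 6 - 1 + - 2 2 + 6 * 6 6 + - -

Post-order on an expression tree gives postfix notation: for each operator, emit left operand, right operand, then the operator.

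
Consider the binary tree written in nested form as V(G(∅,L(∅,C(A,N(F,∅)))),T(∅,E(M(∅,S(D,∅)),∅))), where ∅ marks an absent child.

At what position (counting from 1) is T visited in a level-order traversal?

3

Level-order visits nodes level by level from the root, left to right within each level.
Level 0: V
Level 1: G, T
Level 2: L, E
Level 3: C, M
Level 4: A, N, S
Level 5: F, D
Full level-order sequence: V, G, T, L, E, C, M, A, N, S, F, D.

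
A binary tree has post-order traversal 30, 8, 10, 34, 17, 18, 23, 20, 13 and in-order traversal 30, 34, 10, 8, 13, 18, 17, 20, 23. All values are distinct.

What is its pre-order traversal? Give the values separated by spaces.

13 34 30 10 8 20 18 17 23

The last element of post-order is the root; it splits in-order into left and right subtrees.
Root 13: left subtree has 4 nodes {30, 34, 10, 8}, right has 4 {18, 17, 20, 23}.
  Root 34: left subtree has 1 node {30}, right has 2 {10, 8}.
    Root 10: left subtree has 0 nodes { }, right has 1 {8}.
  Root 20: left subtree has 2 nodes {18, 17}, right has 1 {23}.
    Root 18: left subtree has 0 nodes { }, right has 1 {17}.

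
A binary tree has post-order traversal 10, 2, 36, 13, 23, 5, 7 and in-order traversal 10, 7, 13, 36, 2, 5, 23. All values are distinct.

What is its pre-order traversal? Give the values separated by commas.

The last element of post-order is the root; it splits in-order into left and right subtrees.
Root 7: left subtree has 1 node {10}, right has 5 {13, 36, 2, 5, 23}.
  Root 5: left subtree has 3 nodes {13, 36, 2}, right has 1 {23}.
    Root 13: left subtree has 0 nodes { }, right has 2 {36, 2}.
      Root 36: left subtree has 0 nodes { }, right has 1 {2}.

7, 10, 5, 13, 36, 2, 23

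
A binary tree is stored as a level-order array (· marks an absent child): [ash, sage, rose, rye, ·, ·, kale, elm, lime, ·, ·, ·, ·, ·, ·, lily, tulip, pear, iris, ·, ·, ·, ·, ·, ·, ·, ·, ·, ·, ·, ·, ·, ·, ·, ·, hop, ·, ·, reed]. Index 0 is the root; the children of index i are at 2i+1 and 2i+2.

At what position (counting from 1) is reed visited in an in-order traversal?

9

In-order visits the left subtree, then the node, then the right subtree.
At ash: go left to sage.
  At sage: go left to rye.
    At rye: go left to elm.
      At elm: go left to lily.
        lily is a leaf — visit lily.
      Visit elm.
      At elm: go right to tulip.
        tulip is a leaf — visit tulip.
    Visit rye.
    At rye: go right to lime.
      At lime: go left to pear.
        At pear: go left to hop.
          hop is a leaf — visit hop.
        Visit pear.
        At pear: no right child.
      Visit lime.
      At lime: go right to iris.
        At iris: no left child.
        Visit iris.
        At iris: go right to reed.
          reed is a leaf — visit reed.
  Visit sage.
  At sage: no right child.
Visit ash.
At ash: go right to rose.
  At rose: no left child.
  Visit rose.
  At rose: go right to kale.
    kale is a leaf — visit kale.
Full in-order sequence: lily, elm, tulip, rye, hop, pear, lime, iris, reed, sage, ash, rose, kale.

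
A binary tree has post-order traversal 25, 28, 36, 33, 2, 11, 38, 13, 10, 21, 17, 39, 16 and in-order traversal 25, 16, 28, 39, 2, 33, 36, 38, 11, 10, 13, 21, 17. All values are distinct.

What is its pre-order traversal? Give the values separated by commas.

The last element of post-order is the root; it splits in-order into left and right subtrees.
Root 16: left subtree has 1 node {25}, right has 11 {28, 39, 2, 33, 36, 38, 11, 10, 13, 21, 17}.
  Root 39: left subtree has 1 node {28}, right has 9 {2, 33, 36, 38, 11, 10, 13, 21, 17}.
    Root 17: left subtree has 8 nodes {2, 33, 36, 38, 11, 10, 13, 21}, right has 0 { }.
      Root 21: left subtree has 7 nodes {2, 33, 36, 38, 11, 10, 13}, right has 0 { }.
        Root 10: left subtree has 5 nodes {2, 33, 36, 38, 11}, right has 1 {13}.
          Root 38: left subtree has 3 nodes {2, 33, 36}, right has 1 {11}.
            Root 2: left subtree has 0 nodes { }, right has 2 {33, 36}.
              Root 33: left subtree has 0 nodes { }, right has 1 {36}.

16, 25, 39, 28, 17, 21, 10, 38, 2, 33, 36, 11, 13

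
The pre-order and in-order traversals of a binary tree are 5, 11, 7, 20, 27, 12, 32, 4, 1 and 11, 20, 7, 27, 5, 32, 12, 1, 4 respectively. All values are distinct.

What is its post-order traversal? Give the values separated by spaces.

20 27 7 11 32 1 4 12 5

The first element of pre-order is the root; it splits in-order into left and right subtrees.
Root 5: left subtree has 4 nodes {11, 20, 7, 27}, right has 4 {32, 12, 1, 4}.
  Root 11: left subtree has 0 nodes { }, right has 3 {20, 7, 27}.
    Root 7: left subtree has 1 node {20}, right has 1 {27}.
  Root 12: left subtree has 1 node {32}, right has 2 {1, 4}.
    Root 4: left subtree has 1 node {1}, right has 0 { }.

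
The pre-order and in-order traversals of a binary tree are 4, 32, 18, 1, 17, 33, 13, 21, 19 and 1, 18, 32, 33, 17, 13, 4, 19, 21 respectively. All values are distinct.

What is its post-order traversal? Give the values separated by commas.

1, 18, 33, 13, 17, 32, 19, 21, 4

The first element of pre-order is the root; it splits in-order into left and right subtrees.
Root 4: left subtree has 6 nodes {1, 18, 32, 33, 17, 13}, right has 2 {19, 21}.
  Root 32: left subtree has 2 nodes {1, 18}, right has 3 {33, 17, 13}.
    Root 18: left subtree has 1 node {1}, right has 0 { }.
    Root 17: left subtree has 1 node {33}, right has 1 {13}.
  Root 21: left subtree has 1 node {19}, right has 0 { }.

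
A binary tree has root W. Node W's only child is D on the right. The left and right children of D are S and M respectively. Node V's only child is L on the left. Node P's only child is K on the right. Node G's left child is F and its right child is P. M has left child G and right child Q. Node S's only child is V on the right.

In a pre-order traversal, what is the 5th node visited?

L

Pre-order visits the node, then its left subtree, then its right subtree.
Visit W.
At W: no left child.
At W: go right to D.
  Visit D.
  At D: go left to S.
    Visit S.
    At S: no left child.
    At S: go right to V.
      Visit V.
      At V: go left to L.
        L is a leaf — visit L.
      At V: no right child.
  At D: go right to M.
    Visit M.
    At M: go left to G.
      Visit G.
      At G: go left to F.
        F is a leaf — visit F.
      At G: go right to P.
        Visit P.
        At P: no left child.
        At P: go right to K.
          K is a leaf — visit K.
    At M: go right to Q.
      Q is a leaf — visit Q.
Full pre-order sequence: W, D, S, V, L, M, G, F, P, K, Q.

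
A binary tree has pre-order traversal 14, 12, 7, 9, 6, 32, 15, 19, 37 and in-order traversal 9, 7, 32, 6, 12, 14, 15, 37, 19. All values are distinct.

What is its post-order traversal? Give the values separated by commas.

9, 32, 6, 7, 12, 37, 19, 15, 14

The first element of pre-order is the root; it splits in-order into left and right subtrees.
Root 14: left subtree has 5 nodes {9, 7, 32, 6, 12}, right has 3 {15, 37, 19}.
  Root 12: left subtree has 4 nodes {9, 7, 32, 6}, right has 0 { }.
    Root 7: left subtree has 1 node {9}, right has 2 {32, 6}.
      Root 6: left subtree has 1 node {32}, right has 0 { }.
  Root 15: left subtree has 0 nodes { }, right has 2 {37, 19}.
    Root 19: left subtree has 1 node {37}, right has 0 { }.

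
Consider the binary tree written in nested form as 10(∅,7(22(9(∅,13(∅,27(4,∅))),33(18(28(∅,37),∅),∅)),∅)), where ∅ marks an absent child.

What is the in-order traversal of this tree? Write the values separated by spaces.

10 9 13 4 27 22 28 37 18 33 7

In-order visits the left subtree, then the node, then the right subtree.
At 10: no left child.
Visit 10.
At 10: go right to 7.
  At 7: go left to 22.
    At 22: go left to 9.
      At 9: no left child.
      Visit 9.
      At 9: go right to 13.
        At 13: no left child.
        Visit 13.
        At 13: go right to 27.
          At 27: go left to 4.
            4 is a leaf — visit 4.
          Visit 27.
          At 27: no right child.
    Visit 22.
    At 22: go right to 33.
      At 33: go left to 18.
        At 18: go left to 28.
          At 28: no left child.
          Visit 28.
          At 28: go right to 37.
            37 is a leaf — visit 37.
        Visit 18.
        At 18: no right child.
      Visit 33.
      At 33: no right child.
  Visit 7.
  At 7: no right child.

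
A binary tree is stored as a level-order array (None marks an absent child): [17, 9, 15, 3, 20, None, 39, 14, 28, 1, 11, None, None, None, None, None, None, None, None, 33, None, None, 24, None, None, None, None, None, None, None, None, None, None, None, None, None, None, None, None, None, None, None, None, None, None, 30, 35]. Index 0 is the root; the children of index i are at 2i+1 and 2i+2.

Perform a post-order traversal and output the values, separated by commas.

14, 28, 3, 33, 1, 30, 35, 24, 11, 20, 9, 39, 15, 17

Post-order visits the left subtree, then the right subtree, then the node.
At 17: go left to 9.
  At 9: go left to 3.
    At 3: go left to 14.
      14 is a leaf — visit 14.
    At 3: go right to 28.
      28 is a leaf — visit 28.
    Visit 3.
  At 9: go right to 20.
    At 20: go left to 1.
      At 1: go left to 33.
        33 is a leaf — visit 33.
      At 1: no right child.
      Visit 1.
    At 20: go right to 11.
      At 11: no left child.
      At 11: go right to 24.
        At 24: go left to 30.
          30 is a leaf — visit 30.
        At 24: go right to 35.
          35 is a leaf — visit 35.
        Visit 24.
      Visit 11.
    Visit 20.
  Visit 9.
At 17: go right to 15.
  At 15: no left child.
  At 15: go right to 39.
    39 is a leaf — visit 39.
  Visit 15.
Visit 17.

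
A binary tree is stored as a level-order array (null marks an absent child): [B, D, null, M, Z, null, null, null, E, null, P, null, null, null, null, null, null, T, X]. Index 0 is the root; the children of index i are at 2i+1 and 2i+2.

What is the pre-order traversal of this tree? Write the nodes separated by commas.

Pre-order visits the node, then its left subtree, then its right subtree.
Visit B.
At B: go left to D.
  Visit D.
  At D: go left to M.
    Visit M.
    At M: no left child.
    At M: go right to E.
      Visit E.
      At E: go left to T.
        T is a leaf — visit T.
      At E: go right to X.
        X is a leaf — visit X.
  At D: go right to Z.
    Visit Z.
    At Z: no left child.
    At Z: go right to P.
      P is a leaf — visit P.
At B: no right child.

B, D, M, E, T, X, Z, P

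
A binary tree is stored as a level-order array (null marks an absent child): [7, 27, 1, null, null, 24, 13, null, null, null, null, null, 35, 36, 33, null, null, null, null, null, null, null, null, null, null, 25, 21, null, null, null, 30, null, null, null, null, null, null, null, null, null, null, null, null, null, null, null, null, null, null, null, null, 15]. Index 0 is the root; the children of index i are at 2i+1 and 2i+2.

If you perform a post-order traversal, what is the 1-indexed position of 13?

Post-order visits the left subtree, then the right subtree, then the node.
At 7: go left to 27.
  27 is a leaf — visit 27.
At 7: go right to 1.
  At 1: go left to 24.
    At 24: no left child.
    At 24: go right to 35.
      At 35: go left to 25.
        At 25: go left to 15.
          15 is a leaf — visit 15.
        At 25: no right child.
        Visit 25.
      At 35: go right to 21.
        21 is a leaf — visit 21.
      Visit 35.
    Visit 24.
  At 1: go right to 13.
    At 13: go left to 36.
      36 is a leaf — visit 36.
    At 13: go right to 33.
      At 33: no left child.
      At 33: go right to 30.
        30 is a leaf — visit 30.
      Visit 33.
    Visit 13.
  Visit 1.
Visit 7.
Full post-order sequence: 27, 15, 25, 21, 35, 24, 36, 30, 33, 13, 1, 7.

10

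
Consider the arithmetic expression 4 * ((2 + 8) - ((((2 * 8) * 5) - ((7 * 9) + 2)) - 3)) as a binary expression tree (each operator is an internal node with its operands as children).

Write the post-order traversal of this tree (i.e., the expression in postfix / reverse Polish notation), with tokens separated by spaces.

Post-order on an expression tree gives postfix notation: for each operator, emit left operand, right operand, then the operator.

4 2 8 + 2 8 * 5 * 7 9 * 2 + - 3 - - *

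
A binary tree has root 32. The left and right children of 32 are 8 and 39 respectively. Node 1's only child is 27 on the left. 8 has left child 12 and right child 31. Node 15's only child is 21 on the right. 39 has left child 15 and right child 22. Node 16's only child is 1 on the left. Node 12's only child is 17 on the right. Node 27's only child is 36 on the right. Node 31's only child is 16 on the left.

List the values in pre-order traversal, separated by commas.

32, 8, 12, 17, 31, 16, 1, 27, 36, 39, 15, 21, 22

Pre-order visits the node, then its left subtree, then its right subtree.
Visit 32.
At 32: go left to 8.
  Visit 8.
  At 8: go left to 12.
    Visit 12.
    At 12: no left child.
    At 12: go right to 17.
      17 is a leaf — visit 17.
  At 8: go right to 31.
    Visit 31.
    At 31: go left to 16.
      Visit 16.
      At 16: go left to 1.
        Visit 1.
        At 1: go left to 27.
          Visit 27.
          At 27: no left child.
          At 27: go right to 36.
            36 is a leaf — visit 36.
        At 1: no right child.
      At 16: no right child.
    At 31: no right child.
At 32: go right to 39.
  Visit 39.
  At 39: go left to 15.
    Visit 15.
    At 15: no left child.
    At 15: go right to 21.
      21 is a leaf — visit 21.
  At 39: go right to 22.
    22 is a leaf — visit 22.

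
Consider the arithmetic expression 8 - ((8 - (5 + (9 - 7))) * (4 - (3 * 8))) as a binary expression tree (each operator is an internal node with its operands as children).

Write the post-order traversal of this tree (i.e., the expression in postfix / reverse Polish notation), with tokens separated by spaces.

Post-order on an expression tree gives postfix notation: for each operator, emit left operand, right operand, then the operator.

8 8 5 9 7 - + - 4 3 8 * - * -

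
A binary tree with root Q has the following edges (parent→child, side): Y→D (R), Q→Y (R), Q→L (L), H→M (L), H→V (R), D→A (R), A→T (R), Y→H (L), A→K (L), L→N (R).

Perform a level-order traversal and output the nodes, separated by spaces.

Level-order visits nodes level by level from the root, left to right within each level.
Level 0: Q
Level 1: L, Y
Level 2: N, H, D
Level 3: M, V, A
Level 4: K, T

Q L Y N H D M V A K T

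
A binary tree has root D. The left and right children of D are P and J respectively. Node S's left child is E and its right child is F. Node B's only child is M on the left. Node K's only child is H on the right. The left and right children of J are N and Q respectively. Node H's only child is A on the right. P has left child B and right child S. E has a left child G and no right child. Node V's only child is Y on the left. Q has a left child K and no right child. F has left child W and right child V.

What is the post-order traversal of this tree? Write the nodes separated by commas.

Post-order visits the left subtree, then the right subtree, then the node.
At D: go left to P.
  At P: go left to B.
    At B: go left to M.
      M is a leaf — visit M.
    At B: no right child.
    Visit B.
  At P: go right to S.
    At S: go left to E.
      At E: go left to G.
        G is a leaf — visit G.
      At E: no right child.
      Visit E.
    At S: go right to F.
      At F: go left to W.
        W is a leaf — visit W.
      At F: go right to V.
        At V: go left to Y.
          Y is a leaf — visit Y.
        At V: no right child.
        Visit V.
      Visit F.
    Visit S.
  Visit P.
At D: go right to J.
  At J: go left to N.
    N is a leaf — visit N.
  At J: go right to Q.
    At Q: go left to K.
      At K: no left child.
      At K: go right to H.
        At H: no left child.
        At H: go right to A.
          A is a leaf — visit A.
        Visit H.
      Visit K.
    At Q: no right child.
    Visit Q.
  Visit J.
Visit D.

M, B, G, E, W, Y, V, F, S, P, N, A, H, K, Q, J, D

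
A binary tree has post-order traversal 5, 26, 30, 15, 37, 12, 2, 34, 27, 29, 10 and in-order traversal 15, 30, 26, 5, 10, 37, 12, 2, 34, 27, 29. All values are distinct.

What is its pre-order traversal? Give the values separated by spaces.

10 15 30 26 5 29 27 34 2 12 37

The last element of post-order is the root; it splits in-order into left and right subtrees.
Root 10: left subtree has 4 nodes {15, 30, 26, 5}, right has 6 {37, 12, 2, 34, 27, 29}.
  Root 15: left subtree has 0 nodes { }, right has 3 {30, 26, 5}.
    Root 30: left subtree has 0 nodes { }, right has 2 {26, 5}.
      Root 26: left subtree has 0 nodes { }, right has 1 {5}.
  Root 29: left subtree has 5 nodes {37, 12, 2, 34, 27}, right has 0 { }.
    Root 27: left subtree has 4 nodes {37, 12, 2, 34}, right has 0 { }.
      Root 34: left subtree has 3 nodes {37, 12, 2}, right has 0 { }.
        Root 2: left subtree has 2 nodes {37, 12}, right has 0 { }.
          Root 12: left subtree has 1 node {37}, right has 0 { }.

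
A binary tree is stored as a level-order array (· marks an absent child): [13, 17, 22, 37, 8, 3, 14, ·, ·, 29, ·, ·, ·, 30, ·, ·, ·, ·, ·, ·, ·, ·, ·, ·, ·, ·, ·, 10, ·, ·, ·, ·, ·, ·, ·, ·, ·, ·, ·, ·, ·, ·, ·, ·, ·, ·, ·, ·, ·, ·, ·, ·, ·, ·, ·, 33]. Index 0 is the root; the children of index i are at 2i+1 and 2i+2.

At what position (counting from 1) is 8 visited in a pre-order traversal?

Pre-order visits the node, then its left subtree, then its right subtree.
Visit 13.
At 13: go left to 17.
  Visit 17.
  At 17: go left to 37.
    37 is a leaf — visit 37.
  At 17: go right to 8.
    Visit 8.
    At 8: go left to 29.
      29 is a leaf — visit 29.
    At 8: no right child.
At 13: go right to 22.
  Visit 22.
  At 22: go left to 3.
    3 is a leaf — visit 3.
  At 22: go right to 14.
    Visit 14.
    At 14: go left to 30.
      Visit 30.
      At 30: go left to 10.
        Visit 10.
        At 10: go left to 33.
          33 is a leaf — visit 33.
        At 10: no right child.
      At 30: no right child.
    At 14: no right child.
Full pre-order sequence: 13, 17, 37, 8, 29, 22, 3, 14, 30, 10, 33.

4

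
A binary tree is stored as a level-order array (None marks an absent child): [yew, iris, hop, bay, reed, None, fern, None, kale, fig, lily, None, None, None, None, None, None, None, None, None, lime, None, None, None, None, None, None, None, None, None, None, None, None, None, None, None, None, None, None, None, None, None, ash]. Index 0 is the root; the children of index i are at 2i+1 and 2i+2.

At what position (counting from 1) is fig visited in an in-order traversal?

In-order visits the left subtree, then the node, then the right subtree.
At yew: go left to iris.
  At iris: go left to bay.
    At bay: no left child.
    Visit bay.
    At bay: go right to kale.
      kale is a leaf — visit kale.
  Visit iris.
  At iris: go right to reed.
    At reed: go left to fig.
      At fig: no left child.
      Visit fig.
      At fig: go right to lime.
        At lime: no left child.
        Visit lime.
        At lime: go right to ash.
          ash is a leaf — visit ash.
    Visit reed.
    At reed: go right to lily.
      lily is a leaf — visit lily.
Visit yew.
At yew: go right to hop.
  At hop: no left child.
  Visit hop.
  At hop: go right to fern.
    fern is a leaf — visit fern.
Full in-order sequence: bay, kale, iris, fig, lime, ash, reed, lily, yew, hop, fern.

4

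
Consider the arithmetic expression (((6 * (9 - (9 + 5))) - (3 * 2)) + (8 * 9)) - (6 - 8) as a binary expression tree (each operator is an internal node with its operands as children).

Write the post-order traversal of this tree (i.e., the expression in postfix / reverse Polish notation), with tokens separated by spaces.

Post-order on an expression tree gives postfix notation: for each operator, emit left operand, right operand, then the operator.

6 9 9 5 + - * 3 2 * - 8 9 * + 6 8 - -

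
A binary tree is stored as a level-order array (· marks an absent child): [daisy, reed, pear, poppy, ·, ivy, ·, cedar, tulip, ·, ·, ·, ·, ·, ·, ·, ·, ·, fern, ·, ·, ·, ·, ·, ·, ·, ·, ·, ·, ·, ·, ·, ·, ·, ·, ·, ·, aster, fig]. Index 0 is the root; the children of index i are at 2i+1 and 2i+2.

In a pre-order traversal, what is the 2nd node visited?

Pre-order visits the node, then its left subtree, then its right subtree.
Visit daisy.
At daisy: go left to reed.
  Visit reed.
  At reed: go left to poppy.
    Visit poppy.
    At poppy: go left to cedar.
      cedar is a leaf — visit cedar.
    At poppy: go right to tulip.
      Visit tulip.
      At tulip: no left child.
      At tulip: go right to fern.
        Visit fern.
        At fern: go left to aster.
          aster is a leaf — visit aster.
        At fern: go right to fig.
          fig is a leaf — visit fig.
  At reed: no right child.
At daisy: go right to pear.
  Visit pear.
  At pear: go left to ivy.
    ivy is a leaf — visit ivy.
  At pear: no right child.
Full pre-order sequence: daisy, reed, poppy, cedar, tulip, fern, aster, fig, pear, ivy.

reed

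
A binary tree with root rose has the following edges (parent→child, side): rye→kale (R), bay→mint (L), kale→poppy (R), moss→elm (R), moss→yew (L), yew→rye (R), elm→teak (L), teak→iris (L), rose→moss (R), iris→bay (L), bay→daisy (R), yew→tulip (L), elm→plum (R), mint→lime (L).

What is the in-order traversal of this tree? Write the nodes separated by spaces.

In-order visits the left subtree, then the node, then the right subtree.
At rose: no left child.
Visit rose.
At rose: go right to moss.
  At moss: go left to yew.
    At yew: go left to tulip.
      tulip is a leaf — visit tulip.
    Visit yew.
    At yew: go right to rye.
      At rye: no left child.
      Visit rye.
      At rye: go right to kale.
        At kale: no left child.
        Visit kale.
        At kale: go right to poppy.
          poppy is a leaf — visit poppy.
  Visit moss.
  At moss: go right to elm.
    At elm: go left to teak.
      At teak: go left to iris.
        At iris: go left to bay.
          At bay: go left to mint.
            At mint: go left to lime.
              lime is a leaf — visit lime.
            Visit mint.
            At mint: no right child.
          Visit bay.
          At bay: go right to daisy.
            daisy is a leaf — visit daisy.
        Visit iris.
        At iris: no right child.
      Visit teak.
      At teak: no right child.
    Visit elm.
    At elm: go right to plum.
      plum is a leaf — visit plum.

rose tulip yew rye kale poppy moss lime mint bay daisy iris teak elm plum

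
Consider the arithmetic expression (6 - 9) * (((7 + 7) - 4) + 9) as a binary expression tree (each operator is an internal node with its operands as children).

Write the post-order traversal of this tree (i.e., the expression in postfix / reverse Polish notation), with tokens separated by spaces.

Post-order on an expression tree gives postfix notation: for each operator, emit left operand, right operand, then the operator.

6 9 - 7 7 + 4 - 9 + *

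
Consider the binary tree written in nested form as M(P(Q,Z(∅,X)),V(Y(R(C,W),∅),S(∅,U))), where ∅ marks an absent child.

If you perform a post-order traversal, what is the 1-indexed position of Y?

8

Post-order visits the left subtree, then the right subtree, then the node.
At M: go left to P.
  At P: go left to Q.
    Q is a leaf — visit Q.
  At P: go right to Z.
    At Z: no left child.
    At Z: go right to X.
      X is a leaf — visit X.
    Visit Z.
  Visit P.
At M: go right to V.
  At V: go left to Y.
    At Y: go left to R.
      At R: go left to C.
        C is a leaf — visit C.
      At R: go right to W.
        W is a leaf — visit W.
      Visit R.
    At Y: no right child.
    Visit Y.
  At V: go right to S.
    At S: no left child.
    At S: go right to U.
      U is a leaf — visit U.
    Visit S.
  Visit V.
Visit M.
Full post-order sequence: Q, X, Z, P, C, W, R, Y, U, S, V, M.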